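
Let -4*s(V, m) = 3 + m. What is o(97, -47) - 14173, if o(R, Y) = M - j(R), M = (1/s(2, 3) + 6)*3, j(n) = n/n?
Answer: -14158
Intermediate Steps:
s(V, m) = -¾ - m/4 (s(V, m) = -(3 + m)/4 = -¾ - m/4)
j(n) = 1
M = 16 (M = (1/(-¾ - ¼*3) + 6)*3 = (1/(-¾ - ¾) + 6)*3 = (1/(-3/2) + 6)*3 = (-⅔ + 6)*3 = (16/3)*3 = 16)
o(R, Y) = 15 (o(R, Y) = 16 - 1*1 = 16 - 1 = 15)
o(97, -47) - 14173 = 15 - 14173 = -14158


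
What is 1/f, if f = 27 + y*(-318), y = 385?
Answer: -1/122403 ≈ -8.1697e-6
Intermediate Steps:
f = -122403 (f = 27 + 385*(-318) = 27 - 122430 = -122403)
1/f = 1/(-122403) = -1/122403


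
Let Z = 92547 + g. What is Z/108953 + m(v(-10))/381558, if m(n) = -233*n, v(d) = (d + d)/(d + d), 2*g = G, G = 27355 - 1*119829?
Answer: 17644564931/41571888774 ≈ 0.42444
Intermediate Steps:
G = -92474 (G = 27355 - 119829 = -92474)
g = -46237 (g = (½)*(-92474) = -46237)
v(d) = 1 (v(d) = (2*d)/((2*d)) = (2*d)*(1/(2*d)) = 1)
Z = 46310 (Z = 92547 - 46237 = 46310)
Z/108953 + m(v(-10))/381558 = 46310/108953 - 233*1/381558 = 46310*(1/108953) - 233*1/381558 = 46310/108953 - 233/381558 = 17644564931/41571888774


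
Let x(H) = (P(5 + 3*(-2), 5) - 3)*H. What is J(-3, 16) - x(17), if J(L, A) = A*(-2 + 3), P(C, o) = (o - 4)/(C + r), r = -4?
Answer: 352/5 ≈ 70.400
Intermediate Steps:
P(C, o) = (-4 + o)/(-4 + C) (P(C, o) = (o - 4)/(C - 4) = (-4 + o)/(-4 + C))
J(L, A) = A (J(L, A) = A*1 = A)
x(H) = -16*H/5 (x(H) = ((-4 + 5)/(-4 + (5 + 3*(-2))) - 3)*H = (1/(-4 + (5 - 6)) - 3)*H = (1/(-4 - 1) - 3)*H = (1/(-5) - 3)*H = (-⅕*1 - 3)*H = (-⅕ - 3)*H = -16*H/5)
J(-3, 16) - x(17) = 16 - (-16)*17/5 = 16 - 1*(-272/5) = 16 + 272/5 = 352/5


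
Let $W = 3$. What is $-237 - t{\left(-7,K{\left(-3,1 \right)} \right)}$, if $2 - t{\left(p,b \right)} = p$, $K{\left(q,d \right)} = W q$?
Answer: $-246$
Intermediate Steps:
$K{\left(q,d \right)} = 3 q$
$t{\left(p,b \right)} = 2 - p$
$-237 - t{\left(-7,K{\left(-3,1 \right)} \right)} = -237 - \left(2 - -7\right) = -237 - \left(2 + 7\right) = -237 - 9 = -246$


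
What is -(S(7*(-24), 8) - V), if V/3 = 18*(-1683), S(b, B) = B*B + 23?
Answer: -90969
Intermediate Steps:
S(b, B) = 23 + B² (S(b, B) = B² + 23 = 23 + B²)
V = -90882 (V = 3*(18*(-1683)) = 3*(-30294) = -90882)
-(S(7*(-24), 8) - V) = -((23 + 8²) - 1*(-90882)) = -((23 + 64) + 90882) = -(87 + 90882) = -1*90969 = -90969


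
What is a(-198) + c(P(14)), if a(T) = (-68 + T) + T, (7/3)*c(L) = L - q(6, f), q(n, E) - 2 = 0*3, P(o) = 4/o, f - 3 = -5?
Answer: -22772/49 ≈ -464.73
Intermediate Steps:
f = -2 (f = 3 - 5 = -2)
q(n, E) = 2 (q(n, E) = 2 + 0*3 = 2 + 0 = 2)
c(L) = -6/7 + 3*L/7 (c(L) = 3*(L - 1*2)/7 = 3*(L - 2)/7 = 3*(-2 + L)/7 = -6/7 + 3*L/7)
a(T) = -68 + 2*T
a(-198) + c(P(14)) = (-68 + 2*(-198)) + (-6/7 + 3*(4/14)/7) = (-68 - 396) + (-6/7 + 3*(4*(1/14))/7) = -464 + (-6/7 + (3/7)*(2/7)) = -464 + (-6/7 + 6/49) = -464 - 36/49 = -22772/49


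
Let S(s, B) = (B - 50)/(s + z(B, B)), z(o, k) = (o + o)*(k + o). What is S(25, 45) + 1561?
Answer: 2536624/1625 ≈ 1561.0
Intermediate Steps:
z(o, k) = 2*o*(k + o) (z(o, k) = (2*o)*(k + o) = 2*o*(k + o))
S(s, B) = (-50 + B)/(s + 4*B**2) (S(s, B) = (B - 50)/(s + 2*B*(B + B)) = (-50 + B)/(s + 2*B*(2*B)) = (-50 + B)/(s + 4*B**2))
S(25, 45) + 1561 = (-50 + 45)/(25 + 4*45**2) + 1561 = -5/(25 + 4*2025) + 1561 = -5/(25 + 8100) + 1561 = -5/8125 + 1561 = (1/8125)*(-5) + 1561 = -1/1625 + 1561 = 2536624/1625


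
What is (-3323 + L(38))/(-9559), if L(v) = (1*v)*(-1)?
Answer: 3361/9559 ≈ 0.35161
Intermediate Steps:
L(v) = -v (L(v) = v*(-1) = -v)
(-3323 + L(38))/(-9559) = (-3323 - 1*38)/(-9559) = (-3323 - 38)*(-1/9559) = -3361*(-1/9559) = 3361/9559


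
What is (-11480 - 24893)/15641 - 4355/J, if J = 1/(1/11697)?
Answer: -493571536/182952777 ≈ -2.6978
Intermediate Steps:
J = 11697 (J = 1/(1/11697) = 11697)
(-11480 - 24893)/15641 - 4355/J = (-11480 - 24893)/15641 - 4355/11697 = -36373*1/15641 - 4355*1/11697 = -36373/15641 - 4355/11697 = -493571536/182952777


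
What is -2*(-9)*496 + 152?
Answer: 9080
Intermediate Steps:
-2*(-9)*496 + 152 = 18*496 + 152 = 8928 + 152 = 9080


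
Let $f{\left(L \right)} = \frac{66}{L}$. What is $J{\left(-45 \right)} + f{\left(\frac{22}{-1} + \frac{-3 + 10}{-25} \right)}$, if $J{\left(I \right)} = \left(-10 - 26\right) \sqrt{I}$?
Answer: $- \frac{1650}{557} - 108 i \sqrt{5} \approx -2.9623 - 241.5 i$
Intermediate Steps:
$J{\left(I \right)} = - 36 \sqrt{I}$ ($J{\left(I \right)} = \left(-10 - 26\right) \sqrt{I} = - 36 \sqrt{I}$)
$J{\left(-45 \right)} + f{\left(\frac{22}{-1} + \frac{-3 + 10}{-25} \right)} = - 36 \sqrt{-45} + \frac{66}{\frac{22}{-1} + \frac{-3 + 10}{-25}} = - 36 \cdot 3 i \sqrt{5} + \frac{66}{22 \left(-1\right) + 7 \left(- \frac{1}{25}\right)} = - 108 i \sqrt{5} + \frac{66}{-22 - \frac{7}{25}} = - 108 i \sqrt{5} + \frac{66}{- \frac{557}{25}} = - 108 i \sqrt{5} + 66 \left(- \frac{25}{557}\right) = - 108 i \sqrt{5} - \frac{1650}{557} = - \frac{1650}{557} - 108 i \sqrt{5}$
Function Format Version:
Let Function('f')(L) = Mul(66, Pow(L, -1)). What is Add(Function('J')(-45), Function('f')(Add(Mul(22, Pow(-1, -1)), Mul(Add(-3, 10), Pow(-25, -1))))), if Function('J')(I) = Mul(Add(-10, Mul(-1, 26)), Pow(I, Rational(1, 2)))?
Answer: Add(Rational(-1650, 557), Mul(-108, I, Pow(5, Rational(1, 2)))) ≈ Add(-2.9623, Mul(-241.50, I))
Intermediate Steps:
Function('J')(I) = Mul(-36, Pow(I, Rational(1, 2))) (Function('J')(I) = Mul(Add(-10, -26), Pow(I, Rational(1, 2))) = Mul(-36, Pow(I, Rational(1, 2))))
Add(Function('J')(-45), Function('f')(Add(Mul(22, Pow(-1, -1)), Mul(Add(-3, 10), Pow(-25, -1))))) = Add(Mul(-36, Pow(-45, Rational(1, 2))), Mul(66, Pow(Add(Mul(22, Pow(-1, -1)), Mul(Add(-3, 10), Pow(-25, -1))), -1))) = Add(Mul(-36, Mul(3, I, Pow(5, Rational(1, 2)))), Mul(66, Pow(Add(Mul(22, -1), Mul(7, Rational(-1, 25))), -1))) = Add(Mul(-108, I, Pow(5, Rational(1, 2))), Mul(66, Pow(Add(-22, Rational(-7, 25)), -1))) = Add(Mul(-108, I, Pow(5, Rational(1, 2))), Mul(66, Pow(Rational(-557, 25), -1))) = Add(Mul(-108, I, Pow(5, Rational(1, 2))), Mul(66, Rational(-25, 557))) = Add(Mul(-108, I, Pow(5, Rational(1, 2))), Rational(-1650, 557)) = Add(Rational(-1650, 557), Mul(-108, I, Pow(5, Rational(1, 2))))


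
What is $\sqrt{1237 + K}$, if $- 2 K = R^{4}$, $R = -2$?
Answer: $\sqrt{1229} \approx 35.057$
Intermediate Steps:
$K = -8$ ($K = - \frac{\left(-2\right)^{4}}{2} = \left(- \frac{1}{2}\right) 16 = -8$)
$\sqrt{1237 + K} = \sqrt{1237 - 8} = \sqrt{1229}$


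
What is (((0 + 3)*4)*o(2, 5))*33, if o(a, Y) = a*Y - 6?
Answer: 1584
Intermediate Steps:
o(a, Y) = -6 + Y*a (o(a, Y) = Y*a - 6 = -6 + Y*a)
(((0 + 3)*4)*o(2, 5))*33 = (((0 + 3)*4)*(-6 + 5*2))*33 = ((3*4)*(-6 + 10))*33 = (12*4)*33 = 48*33 = 1584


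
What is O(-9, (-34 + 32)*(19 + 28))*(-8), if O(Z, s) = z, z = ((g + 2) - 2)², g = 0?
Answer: 0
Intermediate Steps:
z = 0 (z = ((0 + 2) - 2)² = (2 - 2)² = 0² = 0)
O(Z, s) = 0
O(-9, (-34 + 32)*(19 + 28))*(-8) = 0*(-8) = 0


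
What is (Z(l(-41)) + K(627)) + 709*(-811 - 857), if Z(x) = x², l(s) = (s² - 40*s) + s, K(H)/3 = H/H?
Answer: 9575791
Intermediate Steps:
K(H) = 3 (K(H) = 3*(H/H) = 3*1 = 3)
l(s) = s² - 39*s
(Z(l(-41)) + K(627)) + 709*(-811 - 857) = ((-41*(-39 - 41))² + 3) + 709*(-811 - 857) = ((-41*(-80))² + 3) + 709*(-1668) = (3280² + 3) - 1182612 = (10758400 + 3) - 1182612 = 10758403 - 1182612 = 9575791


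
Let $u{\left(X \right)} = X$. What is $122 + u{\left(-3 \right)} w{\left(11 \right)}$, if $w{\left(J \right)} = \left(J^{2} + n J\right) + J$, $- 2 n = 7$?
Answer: $- \frac{317}{2} \approx -158.5$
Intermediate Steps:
$n = - \frac{7}{2}$ ($n = \left(- \frac{1}{2}\right) 7 = - \frac{7}{2} \approx -3.5$)
$w{\left(J \right)} = J^{2} - \frac{5 J}{2}$ ($w{\left(J \right)} = \left(J^{2} - \frac{7 J}{2}\right) + J = J^{2} - \frac{5 J}{2}$)
$122 + u{\left(-3 \right)} w{\left(11 \right)} = 122 - 3 \cdot \frac{1}{2} \cdot 11 \left(-5 + 2 \cdot 11\right) = 122 - 3 \cdot \frac{1}{2} \cdot 11 \left(-5 + 22\right) = 122 - 3 \cdot \frac{1}{2} \cdot 11 \cdot 17 = 122 - \frac{561}{2} = - \frac{317}{2}$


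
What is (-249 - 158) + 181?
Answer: -226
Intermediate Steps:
(-249 - 158) + 181 = -407 + 181 = -226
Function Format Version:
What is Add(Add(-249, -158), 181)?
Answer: -226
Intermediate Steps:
Add(Add(-249, -158), 181) = Add(-407, 181) = -226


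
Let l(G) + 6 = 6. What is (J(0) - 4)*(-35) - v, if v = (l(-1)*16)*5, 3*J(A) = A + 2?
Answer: 350/3 ≈ 116.67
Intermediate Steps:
J(A) = ⅔ + A/3 (J(A) = (A + 2)/3 = (2 + A)/3 = ⅔ + A/3)
l(G) = 0 (l(G) = -6 + 6 = 0)
v = 0 (v = (0*16)*5 = 0*5 = 0)
(J(0) - 4)*(-35) - v = ((⅔ + (⅓)*0) - 4)*(-35) - 1*0 = ((⅔ + 0) - 4)*(-35) + 0 = (⅔ - 4)*(-35) + 0 = -10/3*(-35) + 0 = 350/3 + 0 = 350/3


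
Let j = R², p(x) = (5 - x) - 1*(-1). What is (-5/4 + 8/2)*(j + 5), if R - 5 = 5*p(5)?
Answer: 1155/4 ≈ 288.75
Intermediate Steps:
p(x) = 6 - x (p(x) = (5 - x) + 1 = 6 - x)
R = 10 (R = 5 + 5*(6 - 1*5) = 5 + 5*(6 - 5) = 5 + 5*1 = 5 + 5 = 10)
j = 100 (j = 10² = 100)
(-5/4 + 8/2)*(j + 5) = (-5/4 + 8/2)*(100 + 5) = (-5*¼ + 8*(½))*105 = (-5/4 + 4)*105 = (11/4)*105 = 1155/4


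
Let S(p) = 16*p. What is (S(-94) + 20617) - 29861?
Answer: -10748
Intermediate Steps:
(S(-94) + 20617) - 29861 = (16*(-94) + 20617) - 29861 = (-1504 + 20617) - 29861 = 19113 - 29861 = -10748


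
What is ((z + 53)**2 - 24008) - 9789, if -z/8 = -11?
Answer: -13916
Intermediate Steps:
z = 88 (z = -8*(-11) = 88)
((z + 53)**2 - 24008) - 9789 = ((88 + 53)**2 - 24008) - 9789 = (141**2 - 24008) - 9789 = (19881 - 24008) - 9789 = -4127 - 9789 = -13916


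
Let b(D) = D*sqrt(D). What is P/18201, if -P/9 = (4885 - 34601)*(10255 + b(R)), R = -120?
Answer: 914212740/6067 - 21395520*I*sqrt(30)/6067 ≈ 1.5069e+5 - 19316.0*I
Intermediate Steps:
b(D) = D**(3/2)
P = 2742638220 - 64186560*I*sqrt(30) (P = -9*(4885 - 34601)*(10255 + (-120)**(3/2)) = -(-267444)*(10255 - 240*I*sqrt(30)) = -9*(-304737580 + 7131840*I*sqrt(30)) = 2742638220 - 64186560*I*sqrt(30) ≈ 2.7426e+9 - 3.5156e+8*I)
P/18201 = (2742638220 - 64186560*I*sqrt(30))/18201 = (2742638220 - 64186560*I*sqrt(30))*(1/18201) = 914212740/6067 - 21395520*I*sqrt(30)/6067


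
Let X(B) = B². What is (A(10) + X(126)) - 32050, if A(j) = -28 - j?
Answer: -16212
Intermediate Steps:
(A(10) + X(126)) - 32050 = ((-28 - 1*10) + 126²) - 32050 = ((-28 - 10) + 15876) - 32050 = (-38 + 15876) - 32050 = 15838 - 32050 = -16212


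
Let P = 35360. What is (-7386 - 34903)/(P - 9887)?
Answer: -42289/25473 ≈ -1.6602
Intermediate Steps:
(-7386 - 34903)/(P - 9887) = (-7386 - 34903)/(35360 - 9887) = -42289/25473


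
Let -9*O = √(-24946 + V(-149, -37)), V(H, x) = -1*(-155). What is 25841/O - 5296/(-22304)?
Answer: 331/1394 + 232569*I*√24791/24791 ≈ 0.23745 + 1477.1*I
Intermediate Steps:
V(H, x) = 155
O = -I*√24791/9 (O = -√(-24946 + 155)/9 = -I*√24791/9 ≈ -17.495*I)
25841/O - 5296/(-22304) = 25841/((-I*√24791/9)) - 5296/(-22304) = 25841*(9*I*√24791/24791) - 5296*(-1/22304) = 232569*I*√24791/24791 + 331/1394 = 331/1394 + 232569*I*√24791/24791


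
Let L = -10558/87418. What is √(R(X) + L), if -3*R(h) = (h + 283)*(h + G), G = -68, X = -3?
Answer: √113938752596541/131127 ≈ 81.404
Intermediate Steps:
R(h) = -(-68 + h)*(283 + h)/3 (R(h) = -(h + 283)*(h - 68)/3 = -(283 + h)*(-68 + h)/3 = -(-68 + h)*(283 + h)/3)
L = -5279/43709 (L = -10558*1/87418 = -5279/43709 ≈ -0.12078)
√(R(X) + L) = √((19244/3 - 215/3*(-3) - ⅓*(-3)²) - 5279/43709) = √((19244/3 + 215 - ⅓*9) - 5279/43709) = √((19244/3 + 215 - 3) - 5279/43709) = √(19880/3 - 5279/43709) = √(868919083/131127) = √113938752596541/131127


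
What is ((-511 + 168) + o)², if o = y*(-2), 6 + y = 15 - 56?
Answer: 62001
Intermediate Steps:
y = -47 (y = -6 + (15 - 56) = -6 - 41 = -47)
o = 94 (o = -47*(-2) = 94)
((-511 + 168) + o)² = ((-511 + 168) + 94)² = (-343 + 94)² = (-249)² = 62001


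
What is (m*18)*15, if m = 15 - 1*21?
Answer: -1620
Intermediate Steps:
m = -6 (m = 15 - 21 = -6)
(m*18)*15 = -6*18*15 = -108*15 = -1620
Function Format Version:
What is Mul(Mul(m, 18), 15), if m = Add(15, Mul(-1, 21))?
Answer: -1620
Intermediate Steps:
m = -6 (m = Add(15, -21) = -6)
Mul(Mul(m, 18), 15) = Mul(Mul(-6, 18), 15) = Mul(-108, 15) = -1620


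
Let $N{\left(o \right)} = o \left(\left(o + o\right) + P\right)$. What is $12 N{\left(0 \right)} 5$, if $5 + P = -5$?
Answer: $0$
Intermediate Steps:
$P = -10$ ($P = -5 - 5 = -10$)
$N{\left(o \right)} = o \left(-10 + 2 o\right)$ ($N{\left(o \right)} = o \left(\left(o + o\right) - 10\right) = o \left(2 o - 10\right) = o \left(-10 + 2 o\right)$)
$12 N{\left(0 \right)} 5 = 12 \cdot 2 \cdot 0 \left(-5 + 0\right) 5 = 12 \cdot 2 \cdot 0 \left(-5\right) 5 = 12 \cdot 0 \cdot 5 = 0 \cdot 5 = 0$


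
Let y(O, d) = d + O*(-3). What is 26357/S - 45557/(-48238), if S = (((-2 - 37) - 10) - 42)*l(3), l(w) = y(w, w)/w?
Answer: 319925085/2194829 ≈ 145.76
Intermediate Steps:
y(O, d) = d - 3*O
l(w) = -2 (l(w) = (w - 3*w)/w = (-2*w)/w = -2)
S = 182 (S = (((-2 - 37) - 10) - 42)*(-2) = ((-39 - 10) - 42)*(-2) = (-49 - 42)*(-2) = -91*(-2) = 182)
26357/S - 45557/(-48238) = 26357/182 - 45557/(-48238) = 26357*(1/182) - 45557*(-1/48238) = 26357/182 + 45557/48238 = 319925085/2194829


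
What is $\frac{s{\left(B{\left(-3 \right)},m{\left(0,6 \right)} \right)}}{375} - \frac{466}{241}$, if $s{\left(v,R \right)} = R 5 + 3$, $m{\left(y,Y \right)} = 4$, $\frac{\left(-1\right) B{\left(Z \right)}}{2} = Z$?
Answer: $- \frac{169207}{90375} \approx -1.8723$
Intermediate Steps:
$B{\left(Z \right)} = - 2 Z$
$s{\left(v,R \right)} = 3 + 5 R$ ($s{\left(v,R \right)} = 5 R + 3 = 3 + 5 R$)
$\frac{s{\left(B{\left(-3 \right)},m{\left(0,6 \right)} \right)}}{375} - \frac{466}{241} = \frac{3 + 5 \cdot 4}{375} - \frac{466}{241} = \left(3 + 20\right) \frac{1}{375} - \frac{466}{241} = 23 \cdot \frac{1}{375} - \frac{466}{241} = \frac{23}{375} - \frac{466}{241} = - \frac{169207}{90375}$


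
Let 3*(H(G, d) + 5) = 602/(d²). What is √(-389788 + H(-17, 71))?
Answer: I*√17684516811/213 ≈ 624.33*I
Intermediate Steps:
H(G, d) = -5 + 602/(3*d²) (H(G, d) = -5 + (602/(d²))/3 = -5 + (602/d²)/3 = -5 + 602/(3*d²))
√(-389788 + H(-17, 71)) = √(-389788 + (-5 + (602/3)/71²)) = √(-389788 + (-5 + (602/3)*(1/5041))) = √(-389788 + (-5 + 602/15123)) = √(-389788 - 75013/15123) = √(-5894838937/15123) = I*√17684516811/213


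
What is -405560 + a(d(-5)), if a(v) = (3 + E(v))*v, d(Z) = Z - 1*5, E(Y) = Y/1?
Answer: -405490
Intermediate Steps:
E(Y) = Y (E(Y) = Y*1 = Y)
d(Z) = -5 + Z (d(Z) = Z - 5 = -5 + Z)
a(v) = v*(3 + v) (a(v) = (3 + v)*v = v*(3 + v))
-405560 + a(d(-5)) = -405560 + (-5 - 5)*(3 + (-5 - 5)) = -405560 - 10*(3 - 10) = -405560 - 10*(-7) = -405560 + 70 = -405490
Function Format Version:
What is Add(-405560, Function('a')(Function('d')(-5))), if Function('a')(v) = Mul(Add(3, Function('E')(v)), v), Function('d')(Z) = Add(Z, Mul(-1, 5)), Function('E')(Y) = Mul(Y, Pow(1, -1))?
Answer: -405490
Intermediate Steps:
Function('E')(Y) = Y (Function('E')(Y) = Mul(Y, 1) = Y)
Function('d')(Z) = Add(-5, Z) (Function('d')(Z) = Add(Z, -5) = Add(-5, Z))
Function('a')(v) = Mul(v, Add(3, v)) (Function('a')(v) = Mul(Add(3, v), v) = Mul(v, Add(3, v)))
Add(-405560, Function('a')(Function('d')(-5))) = Add(-405560, Mul(Add(-5, -5), Add(3, Add(-5, -5)))) = Add(-405560, Mul(-10, Add(3, -10))) = Add(-405560, Mul(-10, -7)) = Add(-405560, 70) = -405490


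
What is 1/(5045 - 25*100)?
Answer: 1/2545 ≈ 0.00039293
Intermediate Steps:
1/(5045 - 25*100) = 1/(5045 - 2500) = 1/2545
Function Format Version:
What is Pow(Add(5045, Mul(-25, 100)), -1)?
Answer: Rational(1, 2545) ≈ 0.00039293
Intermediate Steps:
Pow(Add(5045, Mul(-25, 100)), -1) = Pow(Add(5045, -2500), -1) = Pow(2545, -1) = Rational(1, 2545)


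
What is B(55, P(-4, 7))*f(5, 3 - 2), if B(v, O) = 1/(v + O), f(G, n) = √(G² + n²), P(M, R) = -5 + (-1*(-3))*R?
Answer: √26/71 ≈ 0.071817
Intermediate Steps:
P(M, R) = -5 + 3*R
B(v, O) = 1/(O + v)
B(55, P(-4, 7))*f(5, 3 - 2) = √(5² + (3 - 2)²)/((-5 + 3*7) + 55) = √(25 + 1²)/((-5 + 21) + 55) = √(25 + 1)/(16 + 55) = √26/71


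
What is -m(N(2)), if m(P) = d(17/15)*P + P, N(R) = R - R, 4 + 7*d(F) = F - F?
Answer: 0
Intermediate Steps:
d(F) = -4/7 (d(F) = -4/7 + (F - F)/7 = -4/7 + (⅐)*0 = -4/7 + 0 = -4/7)
N(R) = 0
m(P) = 3*P/7 (m(P) = -4*P/7 + P = 3*P/7)
-m(N(2)) = -3*0/7 = -1*0 = 0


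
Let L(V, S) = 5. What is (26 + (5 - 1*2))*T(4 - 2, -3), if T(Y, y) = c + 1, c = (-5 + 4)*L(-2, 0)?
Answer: -116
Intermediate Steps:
c = -5 (c = (-5 + 4)*5 = -1*5 = -5)
T(Y, y) = -4 (T(Y, y) = -5 + 1 = -4)
(26 + (5 - 1*2))*T(4 - 2, -3) = (26 + (5 - 1*2))*(-4) = (26 + (5 - 2))*(-4) = (26 + 3)*(-4) = 29*(-4) = -116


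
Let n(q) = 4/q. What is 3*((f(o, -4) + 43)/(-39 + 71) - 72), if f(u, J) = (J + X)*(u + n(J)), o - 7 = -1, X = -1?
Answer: -3429/16 ≈ -214.31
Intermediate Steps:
o = 6 (o = 7 - 1 = 6)
f(u, J) = (-1 + J)*(u + 4/J) (f(u, J) = (J - 1)*(u + 4/J) = (-1 + J)*(u + 4/J))
3*((f(o, -4) + 43)/(-39 + 71) - 72) = 3*(((4 - 1*6 - 4/(-4) - 4*6) + 43)/(-39 + 71) - 72) = 3*(((4 - 6 - 4*(-¼) - 24) + 43)/32 - 72) = 3*(((4 - 6 + 1 - 24) + 43)*(1/32) - 72) = 3*((-25 + 43)*(1/32) - 72) = 3*(18*(1/32) - 72) = 3*(9/16 - 72) = 3*(-1143/16) = -3429/16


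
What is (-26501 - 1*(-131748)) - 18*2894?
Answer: 53155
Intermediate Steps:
(-26501 - 1*(-131748)) - 18*2894 = (-26501 + 131748) - 52092 = 105247 - 52092 = 53155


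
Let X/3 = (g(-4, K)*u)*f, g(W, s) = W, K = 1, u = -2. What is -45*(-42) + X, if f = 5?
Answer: 2010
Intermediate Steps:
X = 120 (X = 3*(-4*(-2)*5) = 3*(8*5) = 3*40 = 120)
-45*(-42) + X = -45*(-42) + 120 = 1890 + 120 = 2010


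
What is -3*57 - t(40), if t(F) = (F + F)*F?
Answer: -3371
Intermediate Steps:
t(F) = 2*F² (t(F) = (2*F)*F = 2*F²)
-3*57 - t(40) = -3*57 - 2*40² = -171 - 2*1600 = -171 - 1*3200 = -171 - 3200 = -3371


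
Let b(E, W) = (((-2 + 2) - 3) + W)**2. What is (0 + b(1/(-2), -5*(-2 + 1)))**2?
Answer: 16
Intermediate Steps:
b(E, W) = (-3 + W)**2 (b(E, W) = ((0 - 3) + W)**2 = (-3 + W)**2)
(0 + b(1/(-2), -5*(-2 + 1)))**2 = (0 + (-3 - 5*(-2 + 1))**2)**2 = (0 + (-3 - 5*(-1))**2)**2 = (0 + (-3 + 5)**2)**2 = (0 + 2**2)**2 = (0 + 4)**2 = 4**2 = 16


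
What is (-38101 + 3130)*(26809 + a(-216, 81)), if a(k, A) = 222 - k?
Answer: -952854837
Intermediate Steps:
(-38101 + 3130)*(26809 + a(-216, 81)) = (-38101 + 3130)*(26809 + (222 - 1*(-216))) = -34971*(26809 + (222 + 216)) = -34971*(26809 + 438) = -34971*27247 = -952854837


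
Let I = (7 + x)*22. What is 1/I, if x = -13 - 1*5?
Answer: -1/242 ≈ -0.0041322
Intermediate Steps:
x = -18 (x = -13 - 5 = -18)
I = -242 (I = (7 - 18)*22 = -11*22 = -242)
1/I = 1/(-242) = -1/242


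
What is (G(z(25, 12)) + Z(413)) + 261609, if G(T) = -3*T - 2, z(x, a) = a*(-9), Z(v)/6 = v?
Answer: 264409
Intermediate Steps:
Z(v) = 6*v
z(x, a) = -9*a
G(T) = -2 - 3*T
(G(z(25, 12)) + Z(413)) + 261609 = ((-2 - (-27)*12) + 6*413) + 261609 = ((-2 - 3*(-108)) + 2478) + 261609 = ((-2 + 324) + 2478) + 261609 = (322 + 2478) + 261609 = 2800 + 261609 = 264409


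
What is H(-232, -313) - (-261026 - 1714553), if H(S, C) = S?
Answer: 1975347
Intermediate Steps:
H(-232, -313) - (-261026 - 1714553) = -232 - (-261026 - 1714553) = -232 - 1*(-1975579) = -232 + 1975579 = 1975347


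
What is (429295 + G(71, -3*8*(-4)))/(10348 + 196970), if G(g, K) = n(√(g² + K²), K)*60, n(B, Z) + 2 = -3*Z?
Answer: 411895/207318 ≈ 1.9868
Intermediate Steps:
n(B, Z) = -2 - 3*Z
G(g, K) = -120 - 180*K (G(g, K) = (-2 - 3*K)*60 = -120 - 180*K)
(429295 + G(71, -3*8*(-4)))/(10348 + 196970) = (429295 + (-120 - 180*(-3*8)*(-4)))/(10348 + 196970) = (429295 + (-120 - (-4320)*(-4)))/207318 = (429295 + (-120 - 180*96))*(1/207318) = (429295 + (-120 - 17280))*(1/207318) = (429295 - 17400)*(1/207318) = 411895*(1/207318) = 411895/207318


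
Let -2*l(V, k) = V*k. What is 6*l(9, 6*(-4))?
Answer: 648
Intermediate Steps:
l(V, k) = -V*k/2
6*l(9, 6*(-4)) = 6*(-½*9*6*(-4)) = 6*(-½*9*(-24)) = 6*108 = 648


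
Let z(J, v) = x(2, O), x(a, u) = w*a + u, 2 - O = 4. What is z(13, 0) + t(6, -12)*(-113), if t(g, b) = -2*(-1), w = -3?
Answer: -234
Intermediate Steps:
O = -2 (O = 2 - 1*4 = 2 - 4 = -2)
t(g, b) = 2
x(a, u) = u - 3*a (x(a, u) = -3*a + u = u - 3*a)
z(J, v) = -8 (z(J, v) = -2 - 3*2 = -2 - 6 = -8)
z(13, 0) + t(6, -12)*(-113) = -8 + 2*(-113) = -8 - 226 = -234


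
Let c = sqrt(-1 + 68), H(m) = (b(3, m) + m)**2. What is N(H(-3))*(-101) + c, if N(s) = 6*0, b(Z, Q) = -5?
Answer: sqrt(67) ≈ 8.1853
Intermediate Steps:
H(m) = (-5 + m)**2
c = sqrt(67) ≈ 8.1853
N(s) = 0
N(H(-3))*(-101) + c = 0*(-101) + sqrt(67) = 0 + sqrt(67) = sqrt(67)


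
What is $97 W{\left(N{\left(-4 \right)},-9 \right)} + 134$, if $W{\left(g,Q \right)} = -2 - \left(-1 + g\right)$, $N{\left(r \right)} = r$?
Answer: $425$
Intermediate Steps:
$W{\left(g,Q \right)} = -1 - g$
$97 W{\left(N{\left(-4 \right)},-9 \right)} + 134 = 97 \left(-1 - -4\right) + 134 = 97 \left(-1 + 4\right) + 134 = 97 \cdot 3 + 134 = 291 + 134 = 425$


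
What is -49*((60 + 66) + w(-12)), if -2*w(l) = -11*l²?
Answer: -44982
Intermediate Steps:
w(l) = 11*l²/2 (w(l) = -(-11)*l²/2 = 11*l²/2)
-49*((60 + 66) + w(-12)) = -49*((60 + 66) + (11/2)*(-12)²) = -49*(126 + (11/2)*144) = -49*(126 + 792) = -49*918 = -44982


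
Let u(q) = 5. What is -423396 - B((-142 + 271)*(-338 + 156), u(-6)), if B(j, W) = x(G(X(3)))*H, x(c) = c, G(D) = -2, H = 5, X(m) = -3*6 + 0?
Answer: -423386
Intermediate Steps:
X(m) = -18 (X(m) = -18 + 0 = -18)
B(j, W) = -10 (B(j, W) = -2*5 = -10)
-423396 - B((-142 + 271)*(-338 + 156), u(-6)) = -423396 - 1*(-10) = -423396 + 10 = -423386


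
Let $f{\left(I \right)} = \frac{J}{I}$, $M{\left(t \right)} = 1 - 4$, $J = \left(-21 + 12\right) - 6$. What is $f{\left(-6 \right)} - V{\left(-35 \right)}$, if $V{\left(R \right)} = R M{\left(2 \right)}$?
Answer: $- \frac{205}{2} \approx -102.5$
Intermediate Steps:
$J = -15$ ($J = -9 - 6 = -15$)
$M{\left(t \right)} = -3$ ($M{\left(t \right)} = 1 - 4 = -3$)
$f{\left(I \right)} = - \frac{15}{I}$
$V{\left(R \right)} = - 3 R$ ($V{\left(R \right)} = R \left(-3\right) = - 3 R$)
$f{\left(-6 \right)} - V{\left(-35 \right)} = - \frac{15}{-6} - \left(-3\right) \left(-35\right) = \left(-15\right) \left(- \frac{1}{6}\right) - 105 = \frac{5}{2} - 105 = - \frac{205}{2}$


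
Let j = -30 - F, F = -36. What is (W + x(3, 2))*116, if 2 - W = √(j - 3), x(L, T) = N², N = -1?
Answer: 348 - 116*√3 ≈ 147.08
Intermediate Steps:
j = 6 (j = -30 - 1*(-36) = -30 + 36 = 6)
x(L, T) = 1 (x(L, T) = (-1)² = 1)
W = 2 - √3 (W = 2 - √(6 - 3) = 2 - √3 ≈ 0.26795)
(W + x(3, 2))*116 = ((2 - √3) + 1)*116 = (3 - √3)*116 = 348 - 116*√3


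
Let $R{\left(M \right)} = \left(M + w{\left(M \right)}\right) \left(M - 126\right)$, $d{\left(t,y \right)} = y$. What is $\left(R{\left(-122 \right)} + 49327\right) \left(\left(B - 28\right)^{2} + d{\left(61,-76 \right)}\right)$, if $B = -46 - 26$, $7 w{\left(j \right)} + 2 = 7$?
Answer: $\frac{5516166084}{7} \approx 7.8802 \cdot 10^{8}$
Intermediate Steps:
$w{\left(j \right)} = \frac{5}{7}$ ($w{\left(j \right)} = - \frac{2}{7} + \frac{1}{7} \cdot 7 = - \frac{2}{7} + 1 = \frac{5}{7}$)
$B = -72$ ($B = -46 - 26 = -72$)
$R{\left(M \right)} = \left(-126 + M\right) \left(\frac{5}{7} + M\right)$ ($R{\left(M \right)} = \left(M + \frac{5}{7}\right) \left(M - 126\right) = \left(\frac{5}{7} + M\right) \left(-126 + M\right) = \left(-126 + M\right) \left(\frac{5}{7} + M\right)$)
$\left(R{\left(-122 \right)} + 49327\right) \left(\left(B - 28\right)^{2} + d{\left(61,-76 \right)}\right) = \left(\left(-90 + \left(-122\right)^{2} - - \frac{106994}{7}\right) + 49327\right) \left(\left(-72 - 28\right)^{2} - 76\right) = \left(\left(-90 + 14884 + \frac{106994}{7}\right) + 49327\right) \left(\left(-100\right)^{2} - 76\right) = \left(\frac{210552}{7} + 49327\right) \left(10000 - 76\right) = \frac{555841}{7} \cdot 9924 = \frac{5516166084}{7}$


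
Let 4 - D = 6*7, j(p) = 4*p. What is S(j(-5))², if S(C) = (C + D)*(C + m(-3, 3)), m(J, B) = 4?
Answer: 861184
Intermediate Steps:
D = -38 (D = 4 - 6*7 = 4 - 1*42 = 4 - 42 = -38)
S(C) = (-38 + C)*(4 + C) (S(C) = (C - 38)*(C + 4) = (-38 + C)*(4 + C))
S(j(-5))² = (-152 + (4*(-5))² - 136*(-5))² = (-152 + (-20)² - 34*(-20))² = (-152 + 400 + 680)² = 928² = 861184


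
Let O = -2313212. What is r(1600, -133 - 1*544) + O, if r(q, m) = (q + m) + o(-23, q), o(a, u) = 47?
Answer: -2312242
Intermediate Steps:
r(q, m) = 47 + m + q (r(q, m) = (q + m) + 47 = (m + q) + 47 = 47 + m + q)
r(1600, -133 - 1*544) + O = (47 + (-133 - 1*544) + 1600) - 2313212 = (47 + (-133 - 544) + 1600) - 2313212 = (47 - 677 + 1600) - 2313212 = 970 - 2313212 = -2312242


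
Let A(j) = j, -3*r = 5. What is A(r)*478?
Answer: -2390/3 ≈ -796.67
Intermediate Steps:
r = -5/3 (r = -1/3*5 = -5/3 ≈ -1.6667)
A(r)*478 = -5/3*478 = -2390/3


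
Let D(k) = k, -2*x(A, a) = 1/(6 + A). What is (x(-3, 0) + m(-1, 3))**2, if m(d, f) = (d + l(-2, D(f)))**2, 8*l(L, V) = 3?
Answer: 1849/36864 ≈ 0.050157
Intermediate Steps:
x(A, a) = -1/(2*(6 + A))
l(L, V) = 3/8 (l(L, V) = (1/8)*3 = 3/8)
m(d, f) = (3/8 + d)**2 (m(d, f) = (d + 3/8)**2 = (3/8 + d)**2)
(x(-3, 0) + m(-1, 3))**2 = (-1/(12 + 2*(-3)) + (3 + 8*(-1))**2/64)**2 = (-1/(12 - 6) + (3 - 8)**2/64)**2 = (-1/6 + (1/64)*(-5)**2)**2 = (-1*1/6 + (1/64)*25)**2 = (-1/6 + 25/64)**2 = (43/192)**2 = 1849/36864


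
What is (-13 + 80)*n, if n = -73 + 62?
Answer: -737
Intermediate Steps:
n = -11
(-13 + 80)*n = (-13 + 80)*(-11) = 67*(-11) = -737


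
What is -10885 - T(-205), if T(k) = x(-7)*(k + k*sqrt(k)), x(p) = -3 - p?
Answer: -10065 + 820*I*sqrt(205) ≈ -10065.0 + 11741.0*I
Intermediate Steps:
T(k) = 4*k + 4*k**(3/2) (T(k) = (-3 - 1*(-7))*(k + k*sqrt(k)) = (-3 + 7)*(k + k**(3/2)) = 4*(k + k**(3/2)) = 4*k + 4*k**(3/2))
-10885 - T(-205) = -10885 - (4*(-205) + 4*(-205)**(3/2)) = -10885 - (-820 + 4*(-205*I*sqrt(205))) = -10885 - (-820 - 820*I*sqrt(205)) = -10885 + (820 + 820*I*sqrt(205)) = -10065 + 820*I*sqrt(205)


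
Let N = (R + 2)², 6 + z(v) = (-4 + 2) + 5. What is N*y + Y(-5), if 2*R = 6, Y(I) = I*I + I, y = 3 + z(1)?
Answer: 20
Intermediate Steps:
z(v) = -3 (z(v) = -6 + ((-4 + 2) + 5) = -6 + (-2 + 5) = -6 + 3 = -3)
y = 0 (y = 3 - 3 = 0)
Y(I) = I + I² (Y(I) = I² + I = I + I²)
R = 3 (R = (½)*6 = 3)
N = 25 (N = (3 + 2)² = 5² = 25)
N*y + Y(-5) = 25*0 - 5*(1 - 5) = 0 - 5*(-4) = 0 + 20 = 20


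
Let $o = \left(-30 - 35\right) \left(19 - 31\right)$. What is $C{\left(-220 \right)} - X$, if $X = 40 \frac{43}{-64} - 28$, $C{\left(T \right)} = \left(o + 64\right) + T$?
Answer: $\frac{5431}{8} \approx 678.88$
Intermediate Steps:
$o = 780$ ($o = \left(-65\right) \left(-12\right) = 780$)
$C{\left(T \right)} = 844 + T$ ($C{\left(T \right)} = \left(780 + 64\right) + T = 844 + T$)
$X = - \frac{439}{8}$ ($X = 40 \cdot 43 \left(- \frac{1}{64}\right) - 28 = 40 \left(- \frac{43}{64}\right) - 28 = - \frac{215}{8} - 28 = - \frac{439}{8} \approx -54.875$)
$C{\left(-220 \right)} - X = \left(844 - 220\right) - - \frac{439}{8} = 624 + \frac{439}{8} = \frac{5431}{8}$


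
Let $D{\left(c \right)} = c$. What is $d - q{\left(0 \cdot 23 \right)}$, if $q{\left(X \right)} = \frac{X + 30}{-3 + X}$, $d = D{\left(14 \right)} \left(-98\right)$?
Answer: $-1362$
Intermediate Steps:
$d = -1372$ ($d = 14 \left(-98\right) = -1372$)
$q{\left(X \right)} = \frac{30 + X}{-3 + X}$
$d - q{\left(0 \cdot 23 \right)} = -1372 - \frac{30 + 0 \cdot 23}{-3 + 0 \cdot 23} = -1372 - \frac{30 + 0}{-3 + 0} = -1372 - \frac{1}{-3} \cdot 30 = -1372 - \left(- \frac{1}{3}\right) 30 = -1372 - -10 = -1372 + 10 = -1362$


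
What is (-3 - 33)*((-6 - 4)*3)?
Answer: 1080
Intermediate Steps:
(-3 - 33)*((-6 - 4)*3) = -(-360)*3 = -36*(-30) = 1080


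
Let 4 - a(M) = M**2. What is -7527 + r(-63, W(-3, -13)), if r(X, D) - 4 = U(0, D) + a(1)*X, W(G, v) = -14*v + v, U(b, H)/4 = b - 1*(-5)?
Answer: -7692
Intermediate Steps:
U(b, H) = 20 + 4*b (U(b, H) = 4*(b - 1*(-5)) = 4*(b + 5) = 4*(5 + b) = 20 + 4*b)
a(M) = 4 - M**2
W(G, v) = -13*v
r(X, D) = 24 + 3*X (r(X, D) = 4 + ((20 + 4*0) + (4 - 1*1**2)*X) = 4 + ((20 + 0) + (4 - 1*1)*X) = 4 + (20 + (4 - 1)*X) = 4 + (20 + 3*X) = 24 + 3*X)
-7527 + r(-63, W(-3, -13)) = -7527 + (24 + 3*(-63)) = -7527 + (24 - 189) = -7527 - 165 = -7692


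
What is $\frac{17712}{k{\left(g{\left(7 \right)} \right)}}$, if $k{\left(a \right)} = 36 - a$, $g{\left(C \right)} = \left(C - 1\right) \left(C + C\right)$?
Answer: $-369$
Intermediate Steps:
$g{\left(C \right)} = 2 C \left(-1 + C\right)$ ($g{\left(C \right)} = \left(-1 + C\right) 2 C = 2 C \left(-1 + C\right)$)
$\frac{17712}{k{\left(g{\left(7 \right)} \right)}} = \frac{17712}{36 - 2 \cdot 7 \left(-1 + 7\right)} = \frac{17712}{36 - 2 \cdot 7 \cdot 6} = \frac{17712}{36 - 84} = \frac{17712}{-48} = 17712 \left(- \frac{1}{48}\right) = -369$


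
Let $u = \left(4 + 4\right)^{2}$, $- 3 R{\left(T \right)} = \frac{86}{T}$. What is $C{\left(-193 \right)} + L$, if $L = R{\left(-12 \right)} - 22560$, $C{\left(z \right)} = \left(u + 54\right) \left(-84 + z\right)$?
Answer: $- \frac{994385}{18} \approx -55244.0$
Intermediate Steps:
$R{\left(T \right)} = - \frac{86}{3 T}$ ($R{\left(T \right)} = - \frac{86 \frac{1}{T}}{3} = - \frac{86}{3 T}$)
$u = 64$ ($u = 8^{2} = 64$)
$C{\left(z \right)} = -9912 + 118 z$ ($C{\left(z \right)} = \left(64 + 54\right) \left(-84 + z\right) = 118 \left(-84 + z\right) = -9912 + 118 z$)
$L = - \frac{406037}{18}$ ($L = - \frac{86}{3 \left(-12\right)} - 22560 = \left(- \frac{86}{3}\right) \left(- \frac{1}{12}\right) - 22560 = \frac{43}{18} - 22560 = - \frac{406037}{18} \approx -22558.0$)
$C{\left(-193 \right)} + L = \left(-9912 + 118 \left(-193\right)\right) - \frac{406037}{18} = \left(-9912 - 22774\right) - \frac{406037}{18} = -32686 - \frac{406037}{18} = - \frac{994385}{18}$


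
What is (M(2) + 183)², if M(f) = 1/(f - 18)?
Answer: 8567329/256 ≈ 33466.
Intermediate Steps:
M(f) = 1/(-18 + f)
(M(2) + 183)² = (1/(-18 + 2) + 183)² = (1/(-16) + 183)² = (-1/16 + 183)² = (2927/16)² = 8567329/256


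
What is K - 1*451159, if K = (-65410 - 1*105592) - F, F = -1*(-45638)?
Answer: -667799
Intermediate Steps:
F = 45638
K = -216640 (K = (-65410 - 1*105592) - 1*45638 = (-65410 - 105592) - 45638 = -171002 - 45638 = -216640)
K - 1*451159 = -216640 - 1*451159 = -216640 - 451159 = -667799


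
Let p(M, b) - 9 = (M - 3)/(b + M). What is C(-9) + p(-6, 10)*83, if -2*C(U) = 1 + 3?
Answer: 2233/4 ≈ 558.25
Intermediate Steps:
p(M, b) = 9 + (-3 + M)/(M + b) (p(M, b) = 9 + (M - 3)/(b + M) = 9 + (-3 + M)/(M + b))
C(U) = -2 (C(U) = -(1 + 3)/2 = -½*4 = -2)
C(-9) + p(-6, 10)*83 = -2 + ((-3 + 9*10 + 10*(-6))/(-6 + 10))*83 = -2 + ((-3 + 90 - 60)/4)*83 = -2 + ((¼)*27)*83 = -2 + (27/4)*83 = -2 + 2241/4 = 2233/4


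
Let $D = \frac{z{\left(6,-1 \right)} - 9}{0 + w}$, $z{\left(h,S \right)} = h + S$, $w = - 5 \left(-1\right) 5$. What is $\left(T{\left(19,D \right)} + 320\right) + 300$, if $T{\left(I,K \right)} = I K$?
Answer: $\frac{15424}{25} \approx 616.96$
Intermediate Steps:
$w = 25$ ($w = - \left(-5\right) 5 = \left(-1\right) \left(-25\right) = 25$)
$z{\left(h,S \right)} = S + h$
$D = - \frac{4}{25}$ ($D = \frac{\left(-1 + 6\right) - 9}{0 + 25} = \frac{5 - 9}{25} = \left(-4\right) \frac{1}{25} = - \frac{4}{25} \approx -0.16$)
$\left(T{\left(19,D \right)} + 320\right) + 300 = \left(19 \left(- \frac{4}{25}\right) + 320\right) + 300 = \left(- \frac{76}{25} + 320\right) + 300 = \frac{7924}{25} + 300 = \frac{15424}{25}$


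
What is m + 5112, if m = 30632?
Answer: 35744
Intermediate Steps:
m + 5112 = 30632 + 5112 = 35744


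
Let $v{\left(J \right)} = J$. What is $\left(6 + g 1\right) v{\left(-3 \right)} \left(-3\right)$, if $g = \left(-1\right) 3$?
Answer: $27$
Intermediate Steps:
$g = -3$
$\left(6 + g 1\right) v{\left(-3 \right)} \left(-3\right) = \left(6 - 3\right) \left(-3\right) \left(-3\right) = 3 \left(-3\right) \left(-3\right) = \left(-9\right) \left(-3\right) = 27$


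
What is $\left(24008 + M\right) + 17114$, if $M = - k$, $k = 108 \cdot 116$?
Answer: $28594$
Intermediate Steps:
$k = 12528$
$M = -12528$ ($M = \left(-1\right) 12528 = -12528$)
$\left(24008 + M\right) + 17114 = \left(24008 - 12528\right) + 17114 = 11480 + 17114 = 28594$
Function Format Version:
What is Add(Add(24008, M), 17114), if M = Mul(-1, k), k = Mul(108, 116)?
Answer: 28594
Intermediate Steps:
k = 12528
M = -12528 (M = Mul(-1, 12528) = -12528)
Add(Add(24008, M), 17114) = Add(Add(24008, -12528), 17114) = Add(11480, 17114) = 28594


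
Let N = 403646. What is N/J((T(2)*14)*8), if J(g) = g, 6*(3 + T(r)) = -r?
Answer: -605469/560 ≈ -1081.2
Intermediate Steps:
T(r) = -3 - r/6 (T(r) = -3 + (-r)/6 = -3 - r/6)
N/J((T(2)*14)*8) = 403646/((((-3 - ⅙*2)*14)*8)) = 403646/((((-3 - ⅓)*14)*8)) = 403646/((-10/3*14*8)) = 403646/((-140/3*8)) = 403646/(-1120/3) = 403646*(-3/1120) = -605469/560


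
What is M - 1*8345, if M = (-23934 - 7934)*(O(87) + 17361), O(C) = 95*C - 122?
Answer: -812769817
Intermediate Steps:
O(C) = -122 + 95*C
M = -812761472 (M = (-23934 - 7934)*((-122 + 95*87) + 17361) = -31868*((-122 + 8265) + 17361) = -31868*(8143 + 17361) = -31868*25504 = -812761472)
M - 1*8345 = -812761472 - 1*8345 = -812761472 - 8345 = -812769817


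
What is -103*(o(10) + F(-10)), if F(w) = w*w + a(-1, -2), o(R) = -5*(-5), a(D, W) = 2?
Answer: -13081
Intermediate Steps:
o(R) = 25
F(w) = 2 + w² (F(w) = w*w + 2 = w² + 2 = 2 + w²)
-103*(o(10) + F(-10)) = -103*(25 + (2 + (-10)²)) = -103*(25 + (2 + 100)) = -103*(25 + 102) = -103*127 = -13081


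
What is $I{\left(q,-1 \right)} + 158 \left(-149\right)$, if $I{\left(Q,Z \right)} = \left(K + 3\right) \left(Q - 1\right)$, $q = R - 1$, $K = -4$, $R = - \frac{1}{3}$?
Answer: $- \frac{70619}{3} \approx -23540.0$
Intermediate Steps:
$R = - \frac{1}{3}$ ($R = \left(-1\right) \frac{1}{3} = - \frac{1}{3} \approx -0.33333$)
$q = - \frac{4}{3}$ ($q = - \frac{1}{3} - 1 = - \frac{4}{3} \approx -1.3333$)
$I{\left(Q,Z \right)} = 1 - Q$ ($I{\left(Q,Z \right)} = \left(-4 + 3\right) \left(Q - 1\right) = - (-1 + Q) = 1 - Q$)
$I{\left(q,-1 \right)} + 158 \left(-149\right) = \left(1 - - \frac{4}{3}\right) + 158 \left(-149\right) = \left(1 + \frac{4}{3}\right) - 23542 = \frac{7}{3} - 23542 = - \frac{70619}{3}$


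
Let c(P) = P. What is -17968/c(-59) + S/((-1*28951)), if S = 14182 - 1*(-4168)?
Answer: 519108918/1708109 ≈ 303.91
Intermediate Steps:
S = 18350 (S = 14182 + 4168 = 18350)
-17968/c(-59) + S/((-1*28951)) = -17968/(-59) + 18350/((-1*28951)) = -17968*(-1/59) + 18350/(-28951) = 17968/59 + 18350*(-1/28951) = 17968/59 - 18350/28951 = 519108918/1708109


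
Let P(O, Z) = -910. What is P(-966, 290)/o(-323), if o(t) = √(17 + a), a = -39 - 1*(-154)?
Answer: -455*√33/33 ≈ -79.205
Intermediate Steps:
a = 115 (a = -39 + 154 = 115)
o(t) = 2*√33 (o(t) = √(17 + 115) = √132 = 2*√33)
P(-966, 290)/o(-323) = -910*√33/66 = -455*√33/33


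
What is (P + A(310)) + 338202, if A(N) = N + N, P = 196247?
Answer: 535069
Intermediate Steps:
A(N) = 2*N
(P + A(310)) + 338202 = (196247 + 2*310) + 338202 = (196247 + 620) + 338202 = 196867 + 338202 = 535069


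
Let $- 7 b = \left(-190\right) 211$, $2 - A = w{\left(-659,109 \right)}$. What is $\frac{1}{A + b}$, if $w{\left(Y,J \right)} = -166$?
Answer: $\frac{7}{41266} \approx 0.00016963$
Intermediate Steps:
$A = 168$ ($A = 2 - -166 = 2 + 166 = 168$)
$b = \frac{40090}{7}$ ($b = - \frac{\left(-190\right) 211}{7} = \left(- \frac{1}{7}\right) \left(-40090\right) = \frac{40090}{7} \approx 5727.1$)
$\frac{1}{A + b} = \frac{1}{168 + \frac{40090}{7}} = \frac{1}{\frac{41266}{7}} = \frac{7}{41266}$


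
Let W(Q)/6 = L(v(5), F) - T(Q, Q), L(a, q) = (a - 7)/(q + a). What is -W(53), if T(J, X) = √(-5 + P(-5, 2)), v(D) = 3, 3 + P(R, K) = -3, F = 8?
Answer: 24/11 + 6*I*√11 ≈ 2.1818 + 19.9*I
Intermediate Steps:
P(R, K) = -6 (P(R, K) = -3 - 3 = -6)
L(a, q) = (-7 + a)/(a + q)
T(J, X) = I*√11 (T(J, X) = √(-5 - 6) = √(-11) = I*√11)
W(Q) = -24/11 - 6*I*√11 (W(Q) = 6*((-7 + 3)/(3 + 8) - I*√11) = 6*(-4/11 - I*√11) = -24/11 - 6*I*√11)
-W(53) = -(-24/11 - 6*I*√11) = 24/11 + 6*I*√11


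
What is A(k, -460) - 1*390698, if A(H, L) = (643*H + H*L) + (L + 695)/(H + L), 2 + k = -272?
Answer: -323576795/734 ≈ -4.4084e+5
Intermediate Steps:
k = -274 (k = -2 - 272 = -274)
A(H, L) = 643*H + H*L + (695 + L)/(H + L) (A(H, L) = (643*H + H*L) + (695 + L)/(H + L) = 643*H + H*L + (695 + L)/(H + L))
A(k, -460) - 1*390698 = (695 - 460 + 643*(-274)**2 - 274*(-460)**2 - 460*(-274)**2 + 643*(-274)*(-460))/(-274 - 460) - 1*390698 = (695 - 460 + 643*75076 - 274*211600 - 460*75076 + 81043720)/(-734) - 390698 = -(695 - 460 + 48273868 - 57978400 - 34534960 + 81043720)/734 - 390698 = -1/734*36804463 - 390698 = -36804463/734 - 390698 = -323576795/734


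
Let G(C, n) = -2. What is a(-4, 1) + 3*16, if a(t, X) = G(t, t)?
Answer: 46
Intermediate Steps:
a(t, X) = -2
a(-4, 1) + 3*16 = -2 + 3*16 = -2 + 48 = 46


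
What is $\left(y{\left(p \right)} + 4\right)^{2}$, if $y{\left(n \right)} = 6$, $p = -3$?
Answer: $100$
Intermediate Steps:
$\left(y{\left(p \right)} + 4\right)^{2} = \left(6 + 4\right)^{2} = 10^{2} = 100$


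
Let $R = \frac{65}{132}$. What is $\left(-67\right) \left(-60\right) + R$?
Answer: $\frac{530705}{132} \approx 4020.5$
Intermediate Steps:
$R = \frac{65}{132}$ ($R = 65 \cdot \frac{1}{132} = \frac{65}{132} \approx 0.49242$)
$\left(-67\right) \left(-60\right) + R = \left(-67\right) \left(-60\right) + \frac{65}{132} = 4020 + \frac{65}{132} = \frac{530705}{132}$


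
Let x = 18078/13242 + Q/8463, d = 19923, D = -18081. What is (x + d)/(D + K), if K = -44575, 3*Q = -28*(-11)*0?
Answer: -21986537/69140896 ≈ -0.31800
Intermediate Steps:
Q = 0 (Q = (-28*(-11)*0)/3 = (308*0)/3 = (⅓)*0 = 0)
x = 3013/2207 (x = 18078/13242 + 0/8463 = 18078*(1/13242) + 0*(1/8463) = 3013/2207 + 0 = 3013/2207 ≈ 1.3652)
(x + d)/(D + K) = (3013/2207 + 19923)/(-18081 - 44575) = (43973074/2207)/(-62656) = (43973074/2207)*(-1/62656) = -21986537/69140896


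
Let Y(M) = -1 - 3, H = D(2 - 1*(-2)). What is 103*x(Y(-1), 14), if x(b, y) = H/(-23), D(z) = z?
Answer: -412/23 ≈ -17.913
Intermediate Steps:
H = 4 (H = 2 - 1*(-2) = 2 + 2 = 4)
Y(M) = -4
x(b, y) = -4/23 (x(b, y) = 4/(-23) = 4*(-1/23) = -4/23)
103*x(Y(-1), 14) = 103*(-4/23) = -412/23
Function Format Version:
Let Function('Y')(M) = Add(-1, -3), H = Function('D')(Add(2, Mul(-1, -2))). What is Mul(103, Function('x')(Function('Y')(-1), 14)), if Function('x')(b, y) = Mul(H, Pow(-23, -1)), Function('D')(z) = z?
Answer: Rational(-412, 23) ≈ -17.913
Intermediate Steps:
H = 4 (H = Add(2, Mul(-1, -2)) = Add(2, 2) = 4)
Function('Y')(M) = -4
Function('x')(b, y) = Rational(-4, 23) (Function('x')(b, y) = Mul(4, Pow(-23, -1)) = Mul(4, Rational(-1, 23)) = Rational(-4, 23))
Mul(103, Function('x')(Function('Y')(-1), 14)) = Mul(103, Rational(-4, 23)) = Rational(-412, 23)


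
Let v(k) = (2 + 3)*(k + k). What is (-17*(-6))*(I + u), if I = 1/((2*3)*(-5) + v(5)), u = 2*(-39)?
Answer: -79509/10 ≈ -7950.9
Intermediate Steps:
v(k) = 10*k (v(k) = 5*(2*k) = 10*k)
u = -78
I = 1/20 (I = 1/((2*3)*(-5) + 10*5) = 1/(6*(-5) + 50) = 1/(-30 + 50) = 1/20 ≈ 0.050000)
(-17*(-6))*(I + u) = (-17*(-6))*(1/20 - 78) = 102*(-1559/20) = -79509/10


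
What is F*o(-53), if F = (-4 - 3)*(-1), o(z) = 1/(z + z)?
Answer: -7/106 ≈ -0.066038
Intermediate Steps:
o(z) = 1/(2*z)
F = 7 (F = -7*(-1) = 7)
F*o(-53) = 7*((½)/(-53)) = 7*((½)*(-1/53)) = 7*(-1/106) = -7/106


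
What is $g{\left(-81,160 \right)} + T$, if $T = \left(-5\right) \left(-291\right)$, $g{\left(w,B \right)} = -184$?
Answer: $1271$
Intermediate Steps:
$T = 1455$
$g{\left(-81,160 \right)} + T = -184 + 1455 = 1271$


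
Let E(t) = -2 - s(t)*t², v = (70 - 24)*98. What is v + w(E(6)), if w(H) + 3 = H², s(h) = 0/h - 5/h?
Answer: 5289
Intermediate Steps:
v = 4508 (v = 46*98 = 4508)
s(h) = -5/h (s(h) = 0 - 5/h = -5/h)
E(t) = -2 + 5*t (E(t) = -2 - (-5/t)*t² = -2 - (-5)*t = -2 + 5*t)
w(H) = -3 + H²
v + w(E(6)) = 4508 + (-3 + (-2 + 5*6)²) = 4508 + (-3 + (-2 + 30)²) = 4508 + (-3 + 28²) = 4508 + (-3 + 784) = 4508 + 781 = 5289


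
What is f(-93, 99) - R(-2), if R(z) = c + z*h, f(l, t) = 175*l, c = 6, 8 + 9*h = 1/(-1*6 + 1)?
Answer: -732727/45 ≈ -16283.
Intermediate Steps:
h = -41/45 (h = -8/9 + 1/(9*(-1*6 + 1)) = -8/9 + 1/(9*(-6 + 1)) = -8/9 + (1/9)/(-5) = -8/9 + (1/9)*(-1/5) = -8/9 - 1/45 = -41/45 ≈ -0.91111)
R(z) = 6 - 41*z/45 (R(z) = 6 + z*(-41/45) = 6 - 41*z/45)
f(-93, 99) - R(-2) = 175*(-93) - (6 - 41/45*(-2)) = -16275 - (6 + 82/45) = -16275 - 1*352/45 = -16275 - 352/45 = -732727/45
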